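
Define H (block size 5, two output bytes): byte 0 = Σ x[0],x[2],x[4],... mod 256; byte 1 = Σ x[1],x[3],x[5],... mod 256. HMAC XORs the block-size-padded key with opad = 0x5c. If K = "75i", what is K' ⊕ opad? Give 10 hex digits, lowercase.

6b69355c5c

Key "75i" = 37 35 69 is 3 bytes ≤ B = 5; zero-pad to 5 bytes: K' = 37 35 69 00 00.
XOR each byte with 0x5c: 37⊕5c=6b, 35⊕5c=69, 69⊕5c=35, 00⊕5c=5c, 00⊕5c=5c.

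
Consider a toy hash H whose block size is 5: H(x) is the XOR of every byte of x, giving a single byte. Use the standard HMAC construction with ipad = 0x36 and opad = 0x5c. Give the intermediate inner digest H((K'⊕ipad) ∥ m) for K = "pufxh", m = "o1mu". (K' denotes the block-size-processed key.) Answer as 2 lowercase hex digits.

03

Key "pufxh" = 70 75 66 78 68 is exactly B = 5 bytes: K' = 70 75 66 78 68.
K' ⊕ ipad = 46 43 50 4e 5e.
Inner input = 46 43 50 4e 5e ∥ 6f 31 6d 75.
Inner hash: XOR 46⊕43⊕50⊕4e⊕5e⊕6f⊕31⊕6d⊕75 = 03.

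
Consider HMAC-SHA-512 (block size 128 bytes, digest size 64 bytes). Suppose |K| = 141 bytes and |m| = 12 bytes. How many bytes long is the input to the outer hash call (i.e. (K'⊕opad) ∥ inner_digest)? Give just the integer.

192

Key is 141 > 128 bytes, so it is hashed to 64 bytes then zero-padded to 128: |K'| = 128.
Outer input = (K'⊕opad) ∥ H(inner) → 128 + 64 = 192 bytes.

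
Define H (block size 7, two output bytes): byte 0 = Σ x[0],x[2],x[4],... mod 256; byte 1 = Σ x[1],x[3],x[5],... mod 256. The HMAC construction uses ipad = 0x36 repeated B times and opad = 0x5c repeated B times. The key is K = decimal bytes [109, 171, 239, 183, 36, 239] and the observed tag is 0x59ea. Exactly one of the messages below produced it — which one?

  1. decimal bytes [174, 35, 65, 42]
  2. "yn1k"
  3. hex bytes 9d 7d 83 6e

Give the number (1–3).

2

Key decimal bytes [109, 171, 239, 183, 36, 239] = 6d ab ef b7 24 ef is 6 bytes ≤ B = 7; zero-pad to 7 bytes: K' = 6d ab ef b7 24 ef 00.
K' ⊕ ipad = 5b 9d d9 81 12 d9 36; K' ⊕ opad = 31 f7 b3 eb 78 b3 5c.
m1: inner = H(5b 9d d9 81 12 d9 36 ae 23 41 2a) = c9 e6; tag = H(31 f7 b3 eb 78 b3 5c c9 e6) = 9e5e
m2: inner = H(5b 9d d9 81 12 d9 36 79 6e 31 6b) = 55 a1; tag = H(31 f7 b3 eb 78 b3 5c 55 a1) = 59ea ← matches
m3: inner = H(5b 9d d9 81 12 d9 36 9d 7d 83 6e) = 67 17; tag = H(31 f7 b3 eb 78 b3 5c 67 17) = cffc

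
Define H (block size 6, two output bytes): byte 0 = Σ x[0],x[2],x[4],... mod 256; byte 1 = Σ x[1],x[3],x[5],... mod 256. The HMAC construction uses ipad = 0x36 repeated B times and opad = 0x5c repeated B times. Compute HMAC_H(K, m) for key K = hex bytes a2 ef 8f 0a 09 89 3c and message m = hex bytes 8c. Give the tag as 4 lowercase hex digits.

Key hex bytes a2 ef 8f 0a 09 89 3c is 7 bytes > B = 6, so hash it first: H(key) = 76 82, then zero-pad to 6 bytes: K' = 76 82 00 00 00 00.
K' ⊕ ipad = 40 b4 36 36 36 36.  K' ⊕ opad = 2a de 5c 5c 5c 5c.
Inner input = (K'⊕ipad) ∥ m = 40 b4 36 36 36 36 ∥ 8c.
Inner hash: even-index sum = 312 mod 256 = 56; odd-index sum = 288 mod 256 = 32 → 38 20.
Outer input = (K'⊕opad) ∥ inner = 2a de 5c 5c 5c 5c ∥ 38 20.
Outer hash (tag): even-index sum = 282 mod 256 = 26; odd-index sum = 438 mod 256 = 182 → 1a b6.

1ab6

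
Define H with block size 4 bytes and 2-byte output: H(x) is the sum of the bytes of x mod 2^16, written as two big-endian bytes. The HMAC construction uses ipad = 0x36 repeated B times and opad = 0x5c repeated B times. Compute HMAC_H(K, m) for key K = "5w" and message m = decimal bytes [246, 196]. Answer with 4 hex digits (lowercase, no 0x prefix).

01b8

Key "5w" = 35 77 is 2 bytes ≤ B = 4; zero-pad to 4 bytes: K' = 35 77 00 00.
K' ⊕ ipad = 03 41 36 36.  K' ⊕ opad = 69 2b 5c 5c.
Inner input = (K'⊕ipad) ∥ m = 03 41 36 36 ∥ f6 c4.
Inner hash: sum = 3+65+54+54+246+196 = 618 → 02 6a.
Outer input = (K'⊕opad) ∥ inner = 69 2b 5c 5c ∥ 02 6a.
Outer hash (tag): sum = 105+43+92+92+2+106 = 440 → 01 b8.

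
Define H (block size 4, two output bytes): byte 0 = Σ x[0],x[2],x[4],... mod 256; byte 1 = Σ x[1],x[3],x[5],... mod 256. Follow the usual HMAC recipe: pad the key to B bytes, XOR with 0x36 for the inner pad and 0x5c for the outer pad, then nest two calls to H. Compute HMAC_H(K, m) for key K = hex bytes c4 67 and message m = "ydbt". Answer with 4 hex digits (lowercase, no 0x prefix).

Key hex bytes c4 67 is 2 bytes ≤ B = 4; zero-pad to 4 bytes: K' = c4 67 00 00.
K' ⊕ ipad = f2 51 36 36.  K' ⊕ opad = 98 3b 5c 5c.
Inner input = (K'⊕ipad) ∥ m = f2 51 36 36 ∥ 79 64 62 74.
Inner hash: even-index sum = 515 mod 256 = 3; odd-index sum = 351 mod 256 = 95 → 03 5f.
Outer input = (K'⊕opad) ∥ inner = 98 3b 5c 5c ∥ 03 5f.
Outer hash (tag): even-index sum = 247 mod 256 = 247; odd-index sum = 246 mod 256 = 246 → f7 f6.

f7f6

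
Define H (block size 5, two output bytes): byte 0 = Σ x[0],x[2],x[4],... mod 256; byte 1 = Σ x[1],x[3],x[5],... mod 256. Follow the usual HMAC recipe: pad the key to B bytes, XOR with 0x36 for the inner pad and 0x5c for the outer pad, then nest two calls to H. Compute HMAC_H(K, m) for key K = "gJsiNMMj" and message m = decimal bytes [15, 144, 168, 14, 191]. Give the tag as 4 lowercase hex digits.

e9df

Key "gJsiNMMj" = 67 4a 73 69 4e 4d 4d 6a is 8 bytes > B = 5, so hash it first: H(key) = 75 6a, then zero-pad to 5 bytes: K' = 75 6a 00 00 00.
K' ⊕ ipad = 43 5c 36 36 36.  K' ⊕ opad = 29 36 5c 5c 5c.
Inner input = (K'⊕ipad) ∥ m = 43 5c 36 36 36 ∥ 0f 90 a8 0e bf.
Inner hash: even-index sum = 333 mod 256 = 77; odd-index sum = 520 mod 256 = 8 → 4d 08.
Outer input = (K'⊕opad) ∥ inner = 29 36 5c 5c 5c ∥ 4d 08.
Outer hash (tag): even-index sum = 233 mod 256 = 233; odd-index sum = 223 mod 256 = 223 → e9 df.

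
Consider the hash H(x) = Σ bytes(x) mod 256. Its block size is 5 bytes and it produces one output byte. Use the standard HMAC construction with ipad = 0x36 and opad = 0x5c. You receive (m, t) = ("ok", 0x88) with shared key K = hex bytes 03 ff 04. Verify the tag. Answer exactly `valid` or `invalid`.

valid

Key hex bytes 03 ff 04 is 3 bytes ≤ B = 5; zero-pad to 5 bytes: K' = 03 ff 04 00 00.
K' ⊕ ipad = 35 c9 32 36 36; K' ⊕ opad = 5f a3 58 5c 5c.
Inner hash: sum = 53+201+50+54+54+111+107 = 630; mod 256 = 118 → 76.
Outer hash (recomputed tag): sum = 95+163+88+92+92+118 = 648; mod 256 = 136 → 88.
Recomputed tag = 88; claimed = 88 → match.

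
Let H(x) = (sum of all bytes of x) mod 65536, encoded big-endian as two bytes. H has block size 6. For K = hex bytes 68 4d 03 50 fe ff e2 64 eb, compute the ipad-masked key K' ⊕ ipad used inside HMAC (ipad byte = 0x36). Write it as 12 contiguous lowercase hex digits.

330036363636

Key hex bytes 68 4d 03 50 fe ff e2 64 eb is 9 bytes > B = 6, so hash it first: H(key) = 05 36, then zero-pad to 6 bytes: K' = 05 36 00 00 00 00.
XOR each byte with 0x36: 05⊕36=33, 36⊕36=00, 00⊕36=36, 00⊕36=36, 00⊕36=36, 00⊕36=36.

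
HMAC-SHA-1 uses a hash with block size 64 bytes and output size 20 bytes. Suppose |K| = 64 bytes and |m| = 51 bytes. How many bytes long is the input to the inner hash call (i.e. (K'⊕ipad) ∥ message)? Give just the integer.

Key is 64 ≤ 64 bytes, zero-padded: |K'| = 64.
Inner input = (K'⊕ipad) ∥ m → 64 + 51 = 115 bytes.

115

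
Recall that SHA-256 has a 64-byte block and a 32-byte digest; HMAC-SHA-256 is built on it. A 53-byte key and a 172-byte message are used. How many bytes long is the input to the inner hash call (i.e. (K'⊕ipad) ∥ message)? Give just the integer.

Key is 53 ≤ 64 bytes, zero-padded: |K'| = 64.
Inner input = (K'⊕ipad) ∥ m → 64 + 172 = 236 bytes.

236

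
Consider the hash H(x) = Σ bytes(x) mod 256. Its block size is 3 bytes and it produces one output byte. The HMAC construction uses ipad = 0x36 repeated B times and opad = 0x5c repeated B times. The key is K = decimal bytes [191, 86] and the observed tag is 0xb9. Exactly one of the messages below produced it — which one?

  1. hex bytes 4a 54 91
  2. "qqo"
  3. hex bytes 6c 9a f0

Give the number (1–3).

2

Key decimal bytes [191, 86] = bf 56 is 2 bytes ≤ B = 3; zero-pad to 3 bytes: K' = bf 56 00.
K' ⊕ ipad = 89 60 36; K' ⊕ opad = e3 0a 5c.
m1: inner = H(89 60 36 4a 54 91) = 4e; tag = H(e3 0a 5c 4e) = 97
m2: inner = H(89 60 36 71 71 6f) = 70; tag = H(e3 0a 5c 70) = b9 ← matches
m3: inner = H(89 60 36 6c 9a f0) = 15; tag = H(e3 0a 5c 15) = 5e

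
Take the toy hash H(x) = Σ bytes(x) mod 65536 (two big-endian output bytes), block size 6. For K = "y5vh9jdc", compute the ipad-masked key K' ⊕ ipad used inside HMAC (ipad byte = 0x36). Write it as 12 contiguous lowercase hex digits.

Key "y5vh9jdc" = 79 35 76 68 39 6a 64 63 is 8 bytes > B = 6, so hash it first: H(key) = 02 f6, then zero-pad to 6 bytes: K' = 02 f6 00 00 00 00.
XOR each byte with 0x36: 02⊕36=34, f6⊕36=c0, 00⊕36=36, 00⊕36=36, 00⊕36=36, 00⊕36=36.

34c036363636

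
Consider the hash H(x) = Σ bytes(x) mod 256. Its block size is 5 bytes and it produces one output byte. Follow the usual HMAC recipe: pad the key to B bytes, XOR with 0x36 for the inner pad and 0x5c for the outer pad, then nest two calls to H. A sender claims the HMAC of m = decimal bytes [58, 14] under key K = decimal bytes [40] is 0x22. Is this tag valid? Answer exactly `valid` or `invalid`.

valid

Key decimal bytes [40] = 28 is 1 byte ≤ B = 5; zero-pad to 5 bytes: K' = 28 00 00 00 00.
K' ⊕ ipad = 1e 36 36 36 36; K' ⊕ opad = 74 5c 5c 5c 5c.
Inner hash: sum = 30+54+54+54+54+58+14 = 318; mod 256 = 62 → 3e.
Outer hash (recomputed tag): sum = 116+92+92+92+92+62 = 546; mod 256 = 34 → 22.
Recomputed tag = 22; claimed = 22 → match.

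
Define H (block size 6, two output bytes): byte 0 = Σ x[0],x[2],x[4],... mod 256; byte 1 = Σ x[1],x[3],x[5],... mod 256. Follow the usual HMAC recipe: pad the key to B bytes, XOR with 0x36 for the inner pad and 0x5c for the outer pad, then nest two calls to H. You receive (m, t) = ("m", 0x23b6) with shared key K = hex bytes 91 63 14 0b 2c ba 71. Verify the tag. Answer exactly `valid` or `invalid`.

valid

Key hex bytes 91 63 14 0b 2c ba 71 is 7 bytes > B = 6, so hash it first: H(key) = 42 28, then zero-pad to 6 bytes: K' = 42 28 00 00 00 00.
K' ⊕ ipad = 74 1e 36 36 36 36; K' ⊕ opad = 1e 74 5c 5c 5c 5c.
Inner hash: even-index sum = 333 mod 256 = 77; odd-index sum = 138 mod 256 = 138 → 4d 8a.
Outer hash (recomputed tag): even-index sum = 291 mod 256 = 35; odd-index sum = 438 mod 256 = 182 → 23 b6.
Recomputed tag = 23b6; claimed = 23b6 → match.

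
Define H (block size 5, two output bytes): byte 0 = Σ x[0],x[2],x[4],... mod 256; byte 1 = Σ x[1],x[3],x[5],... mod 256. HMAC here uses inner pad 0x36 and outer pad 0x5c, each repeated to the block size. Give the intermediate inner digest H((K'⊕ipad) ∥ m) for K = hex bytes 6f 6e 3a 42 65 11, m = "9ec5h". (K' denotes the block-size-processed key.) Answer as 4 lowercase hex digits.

3e31

Key hex bytes 6f 6e 3a 42 65 11 is 6 bytes > B = 5, so hash it first: H(key) = 0e c1, then zero-pad to 5 bytes: K' = 0e c1 00 00 00.
K' ⊕ ipad = 38 f7 36 36 36.
Inner input = 38 f7 36 36 36 ∥ 39 65 63 35 68.
Inner hash: even-index sum = 318 mod 256 = 62; odd-index sum = 561 mod 256 = 49 → 3e 31.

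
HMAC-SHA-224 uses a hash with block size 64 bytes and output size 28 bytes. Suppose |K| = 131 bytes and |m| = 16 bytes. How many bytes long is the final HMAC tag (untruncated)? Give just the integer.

28

The tag is one SHA-224 digest: 28 bytes.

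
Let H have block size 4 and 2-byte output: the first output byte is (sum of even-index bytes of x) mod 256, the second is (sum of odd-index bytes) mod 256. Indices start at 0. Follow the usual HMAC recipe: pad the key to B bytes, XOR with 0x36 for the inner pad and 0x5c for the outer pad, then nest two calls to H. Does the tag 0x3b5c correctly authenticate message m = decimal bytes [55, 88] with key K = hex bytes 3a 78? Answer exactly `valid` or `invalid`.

Key hex bytes 3a 78 is 2 bytes ≤ B = 4; zero-pad to 4 bytes: K' = 3a 78 00 00.
K' ⊕ ipad = 0c 4e 36 36; K' ⊕ opad = 66 24 5c 5c.
Inner hash: even-index sum = 121 mod 256 = 121; odd-index sum = 220 mod 256 = 220 → 79 dc.
Outer hash (recomputed tag): even-index sum = 315 mod 256 = 59; odd-index sum = 348 mod 256 = 92 → 3b 5c.
Recomputed tag = 3b5c; claimed = 3b5c → match.

valid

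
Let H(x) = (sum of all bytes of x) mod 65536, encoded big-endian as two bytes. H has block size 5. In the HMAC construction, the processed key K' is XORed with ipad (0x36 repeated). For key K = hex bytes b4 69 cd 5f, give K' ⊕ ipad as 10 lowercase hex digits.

825ffb6936

Key hex bytes b4 69 cd 5f is 4 bytes ≤ B = 5; zero-pad to 5 bytes: K' = b4 69 cd 5f 00.
XOR each byte with 0x36: b4⊕36=82, 69⊕36=5f, cd⊕36=fb, 5f⊕36=69, 00⊕36=36.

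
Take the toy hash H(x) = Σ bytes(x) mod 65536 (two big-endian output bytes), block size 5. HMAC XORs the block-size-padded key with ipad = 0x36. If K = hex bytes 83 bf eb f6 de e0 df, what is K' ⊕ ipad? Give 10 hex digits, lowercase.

33f6363636

Key hex bytes 83 bf eb f6 de e0 df is 7 bytes > B = 5, so hash it first: H(key) = 05 c0, then zero-pad to 5 bytes: K' = 05 c0 00 00 00.
XOR each byte with 0x36: 05⊕36=33, c0⊕36=f6, 00⊕36=36, 00⊕36=36, 00⊕36=36.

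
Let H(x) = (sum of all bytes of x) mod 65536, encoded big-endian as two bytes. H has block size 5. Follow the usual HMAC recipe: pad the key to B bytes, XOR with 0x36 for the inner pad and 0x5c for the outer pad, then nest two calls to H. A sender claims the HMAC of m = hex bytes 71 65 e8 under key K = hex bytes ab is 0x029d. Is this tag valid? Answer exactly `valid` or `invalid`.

Key hex bytes ab is 1 byte ≤ B = 5; zero-pad to 5 bytes: K' = ab 00 00 00 00.
K' ⊕ ipad = 9d 36 36 36 36; K' ⊕ opad = f7 5c 5c 5c 5c.
Inner hash: sum = 157+54+54+54+54+113+101+232 = 819 → 03 33.
Outer hash (recomputed tag): sum = 247+92+92+92+92+3+51 = 669 → 02 9d.
Recomputed tag = 029d; claimed = 029d → match.

valid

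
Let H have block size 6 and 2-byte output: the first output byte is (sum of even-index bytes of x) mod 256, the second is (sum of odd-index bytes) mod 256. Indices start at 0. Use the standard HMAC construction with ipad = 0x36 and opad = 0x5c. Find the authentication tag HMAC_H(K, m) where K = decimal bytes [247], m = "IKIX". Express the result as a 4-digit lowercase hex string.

Key decimal bytes [247] = f7 is 1 byte ≤ B = 6; zero-pad to 6 bytes: K' = f7 00 00 00 00 00.
K' ⊕ ipad = c1 36 36 36 36 36.  K' ⊕ opad = ab 5c 5c 5c 5c 5c.
Inner input = (K'⊕ipad) ∥ m = c1 36 36 36 36 36 ∥ 49 4b 49 58.
Inner hash: even-index sum = 447 mod 256 = 191; odd-index sum = 325 mod 256 = 69 → bf 45.
Outer input = (K'⊕opad) ∥ inner = ab 5c 5c 5c 5c 5c ∥ bf 45.
Outer hash (tag): even-index sum = 546 mod 256 = 34; odd-index sum = 345 mod 256 = 89 → 22 59.

2259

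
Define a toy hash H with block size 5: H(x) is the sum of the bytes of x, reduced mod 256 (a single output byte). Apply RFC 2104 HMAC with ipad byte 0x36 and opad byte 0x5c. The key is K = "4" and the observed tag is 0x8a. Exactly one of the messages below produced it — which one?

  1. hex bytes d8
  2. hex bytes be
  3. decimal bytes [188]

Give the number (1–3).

1

Key "4" = 34 is 1 byte ≤ B = 5; zero-pad to 5 bytes: K' = 34 00 00 00 00.
K' ⊕ ipad = 02 36 36 36 36; K' ⊕ opad = 68 5c 5c 5c 5c.
m1: inner = H(02 36 36 36 36 d8) = b2; tag = H(68 5c 5c 5c 5c b2) = 8a ← matches
m2: inner = H(02 36 36 36 36 be) = 98; tag = H(68 5c 5c 5c 5c 98) = 70
m3: inner = H(02 36 36 36 36 bc) = 96; tag = H(68 5c 5c 5c 5c 96) = 6e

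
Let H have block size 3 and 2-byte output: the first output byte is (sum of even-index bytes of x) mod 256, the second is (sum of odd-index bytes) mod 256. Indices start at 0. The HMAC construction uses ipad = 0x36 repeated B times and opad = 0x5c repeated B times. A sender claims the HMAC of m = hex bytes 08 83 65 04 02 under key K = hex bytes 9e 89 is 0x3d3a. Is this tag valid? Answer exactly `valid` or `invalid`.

invalid

Key hex bytes 9e 89 is 2 bytes ≤ B = 3; zero-pad to 3 bytes: K' = 9e 89 00.
K' ⊕ ipad = a8 bf 36; K' ⊕ opad = c2 d5 5c.
Inner hash: even-index sum = 357 mod 256 = 101; odd-index sum = 302 mod 256 = 46 → 65 2e.
Outer hash (recomputed tag): even-index sum = 332 mod 256 = 76; odd-index sum = 314 mod 256 = 58 → 4c 3a.
Recomputed tag = 4c3a; claimed = 3d3a → mismatch.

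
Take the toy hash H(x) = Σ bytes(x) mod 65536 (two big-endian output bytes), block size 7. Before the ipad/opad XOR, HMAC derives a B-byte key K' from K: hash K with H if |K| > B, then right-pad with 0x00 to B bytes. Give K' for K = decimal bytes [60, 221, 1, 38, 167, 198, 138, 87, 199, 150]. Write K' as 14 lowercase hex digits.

|K| = 10 > B = 7, so first hash the key.
H(K): sum = 60+221+1+38+167+198+138+87+199+150 = 1259 → 04 eb.
Zero-pad H(K) = 04 eb to 7 bytes: K' = 04 eb 00 00 00 00 00.

04eb0000000000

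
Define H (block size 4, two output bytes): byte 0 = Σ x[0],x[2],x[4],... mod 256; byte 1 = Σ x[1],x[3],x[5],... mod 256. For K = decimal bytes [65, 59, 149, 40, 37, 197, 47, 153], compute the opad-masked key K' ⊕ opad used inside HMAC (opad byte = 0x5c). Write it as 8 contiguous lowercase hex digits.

769d5c5c

Key decimal bytes [65, 59, 149, 40, 37, 197, 47, 153] = 41 3b 95 28 25 c5 2f 99 is 8 bytes > B = 4, so hash it first: H(key) = 2a c1, then zero-pad to 4 bytes: K' = 2a c1 00 00.
XOR each byte with 0x5c: 2a⊕5c=76, c1⊕5c=9d, 00⊕5c=5c, 00⊕5c=5c.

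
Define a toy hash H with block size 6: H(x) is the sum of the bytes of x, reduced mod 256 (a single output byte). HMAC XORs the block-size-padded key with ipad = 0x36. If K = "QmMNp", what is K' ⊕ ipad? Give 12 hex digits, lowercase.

675b7b784636

Key "QmMNp" = 51 6d 4d 4e 70 is 5 bytes ≤ B = 6; zero-pad to 6 bytes: K' = 51 6d 4d 4e 70 00.
XOR each byte with 0x36: 51⊕36=67, 6d⊕36=5b, 4d⊕36=7b, 4e⊕36=78, 70⊕36=46, 00⊕36=36.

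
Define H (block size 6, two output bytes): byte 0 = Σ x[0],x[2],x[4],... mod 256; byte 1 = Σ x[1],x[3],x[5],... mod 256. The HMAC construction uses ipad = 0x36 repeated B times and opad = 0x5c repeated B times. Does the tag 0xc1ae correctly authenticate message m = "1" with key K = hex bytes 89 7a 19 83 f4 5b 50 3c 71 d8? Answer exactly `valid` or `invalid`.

Key hex bytes 89 7a 19 83 f4 5b 50 3c 71 d8 is 10 bytes > B = 6, so hash it first: H(key) = 57 6c, then zero-pad to 6 bytes: K' = 57 6c 00 00 00 00.
K' ⊕ ipad = 61 5a 36 36 36 36; K' ⊕ opad = 0b 30 5c 5c 5c 5c.
Inner hash: even-index sum = 254 mod 256 = 254; odd-index sum = 198 mod 256 = 198 → fe c6.
Outer hash (recomputed tag): even-index sum = 449 mod 256 = 193; odd-index sum = 430 mod 256 = 174 → c1 ae.
Recomputed tag = c1ae; claimed = c1ae → match.

valid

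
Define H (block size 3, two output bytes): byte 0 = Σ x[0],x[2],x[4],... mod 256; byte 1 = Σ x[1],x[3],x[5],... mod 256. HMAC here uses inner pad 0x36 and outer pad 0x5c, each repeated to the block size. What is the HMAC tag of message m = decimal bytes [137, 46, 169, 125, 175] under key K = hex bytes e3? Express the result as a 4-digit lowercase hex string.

3212

Key hex bytes e3 is 1 byte ≤ B = 3; zero-pad to 3 bytes: K' = e3 00 00.
K' ⊕ ipad = d5 36 36.  K' ⊕ opad = bf 5c 5c.
Inner input = (K'⊕ipad) ∥ m = d5 36 36 ∥ 89 2e a9 7d af.
Inner hash: even-index sum = 438 mod 256 = 182; odd-index sum = 535 mod 256 = 23 → b6 17.
Outer input = (K'⊕opad) ∥ inner = bf 5c 5c ∥ b6 17.
Outer hash (tag): even-index sum = 306 mod 256 = 50; odd-index sum = 274 mod 256 = 18 → 32 12.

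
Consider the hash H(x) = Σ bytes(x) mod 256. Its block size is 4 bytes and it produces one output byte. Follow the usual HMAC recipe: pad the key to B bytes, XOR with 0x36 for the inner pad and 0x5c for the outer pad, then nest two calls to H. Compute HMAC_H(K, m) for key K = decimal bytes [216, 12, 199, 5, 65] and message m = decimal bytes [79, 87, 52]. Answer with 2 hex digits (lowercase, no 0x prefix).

Key decimal bytes [216, 12, 199, 5, 65] = d8 0c c7 05 41 is 5 bytes > B = 4, so hash it first: H(key) = f1, then zero-pad to 4 bytes: K' = f1 00 00 00.
K' ⊕ ipad = c7 36 36 36.  K' ⊕ opad = ad 5c 5c 5c.
Inner input = (K'⊕ipad) ∥ m = c7 36 36 36 ∥ 4f 57 34.
Inner hash: sum = 199+54+54+54+79+87+52 = 579; mod 256 = 67 → 43.
Outer input = (K'⊕opad) ∥ inner = ad 5c 5c 5c ∥ 43.
Outer hash (tag): sum = 173+92+92+92+67 = 516; mod 256 = 4 → 04.

04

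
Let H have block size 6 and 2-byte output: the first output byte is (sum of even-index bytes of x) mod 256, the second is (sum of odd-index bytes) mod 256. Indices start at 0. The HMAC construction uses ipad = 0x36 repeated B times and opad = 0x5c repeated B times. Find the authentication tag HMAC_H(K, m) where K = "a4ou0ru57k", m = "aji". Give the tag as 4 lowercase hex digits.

Key "a4ou0ru57k" = 61 34 6f 75 30 72 75 35 37 6b is 10 bytes > B = 6, so hash it first: H(key) = ac bb, then zero-pad to 6 bytes: K' = ac bb 00 00 00 00.
K' ⊕ ipad = 9a 8d 36 36 36 36.  K' ⊕ opad = f0 e7 5c 5c 5c 5c.
Inner input = (K'⊕ipad) ∥ m = 9a 8d 36 36 36 36 ∥ 61 6a 69.
Inner hash: even-index sum = 464 mod 256 = 208; odd-index sum = 355 mod 256 = 99 → d0 63.
Outer input = (K'⊕opad) ∥ inner = f0 e7 5c 5c 5c 5c ∥ d0 63.
Outer hash (tag): even-index sum = 632 mod 256 = 120; odd-index sum = 514 mod 256 = 2 → 78 02.

7802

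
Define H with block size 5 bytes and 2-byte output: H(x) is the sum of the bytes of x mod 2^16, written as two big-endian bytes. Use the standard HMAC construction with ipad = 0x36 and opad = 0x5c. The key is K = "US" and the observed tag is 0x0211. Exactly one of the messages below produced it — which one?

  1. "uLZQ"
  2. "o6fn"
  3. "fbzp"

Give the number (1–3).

Key "US" = 55 53 is 2 bytes ≤ B = 5; zero-pad to 5 bytes: K' = 55 53 00 00 00.
K' ⊕ ipad = 63 65 36 36 36; K' ⊕ opad = 09 0f 5c 5c 5c.
m1: inner = H(63 65 36 36 36 75 4c 5a 51) = 02 d6; tag = H(09 0f 5c 5c 5c 02 d6) = 0204
m2: inner = H(63 65 36 36 36 6f 36 66 6e) = 02 e3; tag = H(09 0f 5c 5c 5c 02 e3) = 0211 ← matches
m3: inner = H(63 65 36 36 36 66 62 7a 70) = 03 1c; tag = H(09 0f 5c 5c 5c 03 1c) = 014b

2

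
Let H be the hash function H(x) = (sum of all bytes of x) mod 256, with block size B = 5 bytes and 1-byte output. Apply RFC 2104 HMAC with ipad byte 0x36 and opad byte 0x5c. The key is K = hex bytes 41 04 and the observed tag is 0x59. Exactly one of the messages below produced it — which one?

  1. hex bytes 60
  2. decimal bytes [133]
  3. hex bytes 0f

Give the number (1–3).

Key hex bytes 41 04 is 2 bytes ≤ B = 5; zero-pad to 5 bytes: K' = 41 04 00 00 00.
K' ⊕ ipad = 77 32 36 36 36; K' ⊕ opad = 1d 58 5c 5c 5c.
m1: inner = H(77 32 36 36 36 60) = ab; tag = H(1d 58 5c 5c 5c ab) = 34
m2: inner = H(77 32 36 36 36 85) = d0; tag = H(1d 58 5c 5c 5c d0) = 59 ← matches
m3: inner = H(77 32 36 36 36 0f) = 5a; tag = H(1d 58 5c 5c 5c 5a) = e3

2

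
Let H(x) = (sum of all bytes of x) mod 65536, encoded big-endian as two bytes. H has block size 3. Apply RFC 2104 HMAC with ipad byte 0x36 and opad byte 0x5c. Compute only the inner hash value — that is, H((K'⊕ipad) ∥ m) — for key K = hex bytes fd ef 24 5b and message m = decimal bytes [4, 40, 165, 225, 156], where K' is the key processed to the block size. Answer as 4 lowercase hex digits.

0315

Key hex bytes fd ef 24 5b is 4 bytes > B = 3, so hash it first: H(key) = 02 6b, then zero-pad to 3 bytes: K' = 02 6b 00.
K' ⊕ ipad = 34 5d 36.
Inner input = 34 5d 36 ∥ 04 28 a5 e1 9c.
Inner hash: sum = 52+93+54+4+40+165+225+156 = 789 → 03 15.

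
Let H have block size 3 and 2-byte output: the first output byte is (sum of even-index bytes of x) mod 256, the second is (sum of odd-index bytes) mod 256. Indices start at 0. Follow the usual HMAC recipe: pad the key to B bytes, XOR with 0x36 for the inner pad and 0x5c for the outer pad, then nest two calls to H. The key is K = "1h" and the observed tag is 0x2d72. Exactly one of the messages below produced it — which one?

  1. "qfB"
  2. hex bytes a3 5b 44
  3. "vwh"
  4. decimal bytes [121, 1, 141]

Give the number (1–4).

4

Key "1h" = 31 68 is 2 bytes ≤ B = 3; zero-pad to 3 bytes: K' = 31 68 00.
K' ⊕ ipad = 07 5e 36; K' ⊕ opad = 6d 34 5c.
m1: inner = H(07 5e 36 71 66 42) = a3 11; tag = H(6d 34 5c a3 11) = dad7
m2: inner = H(07 5e 36 a3 5b 44) = 98 45; tag = H(6d 34 5c 98 45) = 0ecc
m3: inner = H(07 5e 36 76 77 68) = b4 3c; tag = H(6d 34 5c b4 3c) = 05e8
m4: inner = H(07 5e 36 79 01 8d) = 3e 64; tag = H(6d 34 5c 3e 64) = 2d72 ← matches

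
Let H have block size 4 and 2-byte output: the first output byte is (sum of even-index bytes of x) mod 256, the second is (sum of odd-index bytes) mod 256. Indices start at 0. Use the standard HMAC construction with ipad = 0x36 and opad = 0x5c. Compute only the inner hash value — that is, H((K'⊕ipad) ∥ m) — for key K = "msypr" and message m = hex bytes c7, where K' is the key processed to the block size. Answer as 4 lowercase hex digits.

6b0b

Key "msypr" = 6d 73 79 70 72 is 5 bytes > B = 4, so hash it first: H(key) = 58 e3, then zero-pad to 4 bytes: K' = 58 e3 00 00.
K' ⊕ ipad = 6e d5 36 36.
Inner input = 6e d5 36 36 ∥ c7.
Inner hash: even-index sum = 363 mod 256 = 107; odd-index sum = 267 mod 256 = 11 → 6b 0b.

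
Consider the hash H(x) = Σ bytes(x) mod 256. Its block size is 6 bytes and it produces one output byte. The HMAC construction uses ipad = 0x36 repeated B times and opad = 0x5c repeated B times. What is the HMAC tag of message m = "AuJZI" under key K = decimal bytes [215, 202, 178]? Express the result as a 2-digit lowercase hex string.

Key decimal bytes [215, 202, 178] = d7 ca b2 is 3 bytes ≤ B = 6; zero-pad to 6 bytes: K' = d7 ca b2 00 00 00.
K' ⊕ ipad = e1 fc 84 36 36 36.  K' ⊕ opad = 8b 96 ee 5c 5c 5c.
Inner input = (K'⊕ipad) ∥ m = e1 fc 84 36 36 36 ∥ 41 75 4a 5a 49.
Inner hash: sum = 225+252+132+54+54+54+65+117+74+90+73 = 1190; mod 256 = 166 → a6.
Outer input = (K'⊕opad) ∥ inner = 8b 96 ee 5c 5c 5c ∥ a6.
Outer hash (tag): sum = 139+150+238+92+92+92+166 = 969; mod 256 = 201 → c9.

c9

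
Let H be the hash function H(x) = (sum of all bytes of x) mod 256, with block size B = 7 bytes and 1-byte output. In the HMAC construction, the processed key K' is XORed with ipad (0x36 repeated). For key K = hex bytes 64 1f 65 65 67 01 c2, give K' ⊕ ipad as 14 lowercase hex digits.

522953535137f4

Key hex bytes 64 1f 65 65 67 01 c2 is exactly B = 7 bytes: K' = 64 1f 65 65 67 01 c2.
XOR each byte with 0x36: 64⊕36=52, 1f⊕36=29, 65⊕36=53, 65⊕36=53, 67⊕36=51, 01⊕36=37, c2⊕36=f4.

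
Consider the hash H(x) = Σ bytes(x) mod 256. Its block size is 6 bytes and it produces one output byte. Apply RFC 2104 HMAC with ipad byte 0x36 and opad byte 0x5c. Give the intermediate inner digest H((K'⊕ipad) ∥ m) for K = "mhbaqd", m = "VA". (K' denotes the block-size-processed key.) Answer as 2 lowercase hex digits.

94

Key "mhbaqd" = 6d 68 62 61 71 64 is exactly B = 6 bytes: K' = 6d 68 62 61 71 64.
K' ⊕ ipad = 5b 5e 54 57 47 52.
Inner input = 5b 5e 54 57 47 52 ∥ 56 41.
Inner hash: sum = 91+94+84+87+71+82+86+65 = 660; mod 256 = 148 → 94.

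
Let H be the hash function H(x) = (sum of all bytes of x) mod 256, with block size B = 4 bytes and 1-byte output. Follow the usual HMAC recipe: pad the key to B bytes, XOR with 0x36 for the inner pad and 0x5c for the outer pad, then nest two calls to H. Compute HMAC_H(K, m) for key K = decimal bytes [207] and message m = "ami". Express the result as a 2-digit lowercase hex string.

Key decimal bytes [207] = cf is 1 byte ≤ B = 4; zero-pad to 4 bytes: K' = cf 00 00 00.
K' ⊕ ipad = f9 36 36 36.  K' ⊕ opad = 93 5c 5c 5c.
Inner input = (K'⊕ipad) ∥ m = f9 36 36 36 ∥ 61 6d 69.
Inner hash: sum = 249+54+54+54+97+109+105 = 722; mod 256 = 210 → d2.
Outer input = (K'⊕opad) ∥ inner = 93 5c 5c 5c ∥ d2.
Outer hash (tag): sum = 147+92+92+92+210 = 633; mod 256 = 121 → 79.

79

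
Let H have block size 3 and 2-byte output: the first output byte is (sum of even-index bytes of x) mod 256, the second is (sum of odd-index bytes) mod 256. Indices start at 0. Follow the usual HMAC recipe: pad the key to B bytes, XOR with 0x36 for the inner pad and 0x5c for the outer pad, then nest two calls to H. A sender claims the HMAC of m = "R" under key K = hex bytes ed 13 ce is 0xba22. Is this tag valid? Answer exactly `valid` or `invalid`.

valid

Key hex bytes ed 13 ce is exactly B = 3 bytes: K' = ed 13 ce.
K' ⊕ ipad = db 25 f8; K' ⊕ opad = b1 4f 92.
Inner hash: even-index sum = 467 mod 256 = 211; odd-index sum = 119 mod 256 = 119 → d3 77.
Outer hash (recomputed tag): even-index sum = 442 mod 256 = 186; odd-index sum = 290 mod 256 = 34 → ba 22.
Recomputed tag = ba22; claimed = ba22 → match.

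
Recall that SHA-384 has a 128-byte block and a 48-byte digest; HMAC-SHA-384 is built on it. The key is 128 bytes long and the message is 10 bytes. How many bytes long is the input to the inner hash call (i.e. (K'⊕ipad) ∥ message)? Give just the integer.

138

Key is 128 ≤ 128 bytes, zero-padded: |K'| = 128.
Inner input = (K'⊕ipad) ∥ m → 128 + 10 = 138 bytes.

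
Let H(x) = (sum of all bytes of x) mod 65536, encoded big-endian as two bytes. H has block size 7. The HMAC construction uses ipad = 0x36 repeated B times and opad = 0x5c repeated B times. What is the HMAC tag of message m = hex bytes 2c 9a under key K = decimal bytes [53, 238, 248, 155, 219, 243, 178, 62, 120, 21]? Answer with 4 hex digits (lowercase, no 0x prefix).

Key decimal bytes [53, 238, 248, 155, 219, 243, 178, 62, 120, 21] = 35 ee f8 9b db f3 b2 3e 78 15 is 10 bytes > B = 7, so hash it first: H(key) = 06 01, then zero-pad to 7 bytes: K' = 06 01 00 00 00 00 00.
K' ⊕ ipad = 30 37 36 36 36 36 36.  K' ⊕ opad = 5a 5d 5c 5c 5c 5c 5c.
Inner input = (K'⊕ipad) ∥ m = 30 37 36 36 36 36 36 ∥ 2c 9a.
Inner hash: sum = 48+55+54+54+54+54+54+44+154 = 571 → 02 3b.
Outer input = (K'⊕opad) ∥ inner = 5a 5d 5c 5c 5c 5c 5c ∥ 02 3b.
Outer hash (tag): sum = 90+93+92+92+92+92+92+2+59 = 704 → 02 c0.

02c0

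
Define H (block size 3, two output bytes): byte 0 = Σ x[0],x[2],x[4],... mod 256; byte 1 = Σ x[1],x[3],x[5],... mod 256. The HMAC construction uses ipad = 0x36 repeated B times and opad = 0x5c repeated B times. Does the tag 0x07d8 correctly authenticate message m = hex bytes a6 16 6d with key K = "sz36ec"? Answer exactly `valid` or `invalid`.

Key "sz36ec" = 73 7a 33 36 65 63 is 6 bytes > B = 3, so hash it first: H(key) = 0b 13, then zero-pad to 3 bytes: K' = 0b 13 00.
K' ⊕ ipad = 3d 25 36; K' ⊕ opad = 57 4f 5c.
Inner hash: even-index sum = 137 mod 256 = 137; odd-index sum = 312 mod 256 = 56 → 89 38.
Outer hash (recomputed tag): even-index sum = 235 mod 256 = 235; odd-index sum = 216 mod 256 = 216 → eb d8.
Recomputed tag = ebd8; claimed = 07d8 → mismatch.

invalid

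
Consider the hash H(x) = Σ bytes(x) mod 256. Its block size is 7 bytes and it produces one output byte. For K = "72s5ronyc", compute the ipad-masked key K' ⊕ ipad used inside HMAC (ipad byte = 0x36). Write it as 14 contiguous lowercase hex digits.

0a363636363636

Key "72s5ronyc" = 37 32 73 35 72 6f 6e 79 63 is 9 bytes > B = 7, so hash it first: H(key) = 3c, then zero-pad to 7 bytes: K' = 3c 00 00 00 00 00 00.
XOR each byte with 0x36: 3c⊕36=0a, 00⊕36=36, 00⊕36=36, 00⊕36=36, 00⊕36=36, 00⊕36=36, 00⊕36=36.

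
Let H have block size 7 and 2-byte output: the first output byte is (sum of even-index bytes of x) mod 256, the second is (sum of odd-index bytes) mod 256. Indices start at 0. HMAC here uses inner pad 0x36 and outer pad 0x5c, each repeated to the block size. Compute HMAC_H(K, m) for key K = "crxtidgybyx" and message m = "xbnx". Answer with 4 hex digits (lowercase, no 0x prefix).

4947

Key "crxtidgybyx" = 63 72 78 74 69 64 67 79 62 79 78 is 11 bytes > B = 7, so hash it first: H(key) = 85 3c, then zero-pad to 7 bytes: K' = 85 3c 00 00 00 00 00.
K' ⊕ ipad = b3 0a 36 36 36 36 36.  K' ⊕ opad = d9 60 5c 5c 5c 5c 5c.
Inner input = (K'⊕ipad) ∥ m = b3 0a 36 36 36 36 36 ∥ 78 62 6e 78.
Inner hash: even-index sum = 559 mod 256 = 47; odd-index sum = 348 mod 256 = 92 → 2f 5c.
Outer input = (K'⊕opad) ∥ inner = d9 60 5c 5c 5c 5c 5c ∥ 2f 5c.
Outer hash (tag): even-index sum = 585 mod 256 = 73; odd-index sum = 327 mod 256 = 71 → 49 47.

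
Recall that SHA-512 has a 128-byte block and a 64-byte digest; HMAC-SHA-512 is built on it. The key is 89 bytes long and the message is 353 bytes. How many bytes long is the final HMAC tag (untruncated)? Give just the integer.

64

The tag is one SHA-512 digest: 64 bytes.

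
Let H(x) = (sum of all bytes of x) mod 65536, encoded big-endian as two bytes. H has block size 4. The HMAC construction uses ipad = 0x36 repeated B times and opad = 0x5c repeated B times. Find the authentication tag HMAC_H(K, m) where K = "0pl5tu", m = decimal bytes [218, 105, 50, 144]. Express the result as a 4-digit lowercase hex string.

024f

Key "0pl5tu" = 30 70 6c 35 74 75 is 6 bytes > B = 4, so hash it first: H(key) = 02 2a, then zero-pad to 4 bytes: K' = 02 2a 00 00.
K' ⊕ ipad = 34 1c 36 36.  K' ⊕ opad = 5e 76 5c 5c.
Inner input = (K'⊕ipad) ∥ m = 34 1c 36 36 ∥ da 69 32 90.
Inner hash: sum = 52+28+54+54+218+105+50+144 = 705 → 02 c1.
Outer input = (K'⊕opad) ∥ inner = 5e 76 5c 5c ∥ 02 c1.
Outer hash (tag): sum = 94+118+92+92+2+193 = 591 → 02 4f.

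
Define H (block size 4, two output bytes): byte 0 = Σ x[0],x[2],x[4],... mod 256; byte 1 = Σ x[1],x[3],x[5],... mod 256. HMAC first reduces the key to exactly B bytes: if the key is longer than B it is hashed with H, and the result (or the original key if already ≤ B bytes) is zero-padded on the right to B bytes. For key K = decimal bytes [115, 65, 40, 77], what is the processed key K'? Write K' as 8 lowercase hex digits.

Key decimal bytes [115, 65, 40, 77] = 73 41 28 4d is exactly B = 4 bytes: K' = 73 41 28 4d.

7341284d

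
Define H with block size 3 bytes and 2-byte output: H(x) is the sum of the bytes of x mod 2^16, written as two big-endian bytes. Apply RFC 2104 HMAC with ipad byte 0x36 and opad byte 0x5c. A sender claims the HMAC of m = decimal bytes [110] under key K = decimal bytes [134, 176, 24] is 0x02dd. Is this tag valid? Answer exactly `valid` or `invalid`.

valid

Key decimal bytes [134, 176, 24] = 86 b0 18 is exactly B = 3 bytes: K' = 86 b0 18.
K' ⊕ ipad = b0 86 2e; K' ⊕ opad = da ec 44.
Inner hash: sum = 176+134+46+110 = 466 → 01 d2.
Outer hash (recomputed tag): sum = 218+236+68+1+210 = 733 → 02 dd.
Recomputed tag = 02dd; claimed = 02dd → match.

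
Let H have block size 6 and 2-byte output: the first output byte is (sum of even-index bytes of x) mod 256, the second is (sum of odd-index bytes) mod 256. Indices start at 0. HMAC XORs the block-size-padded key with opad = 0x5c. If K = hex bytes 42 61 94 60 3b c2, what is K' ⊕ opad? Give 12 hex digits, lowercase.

1e3dc83c679e

Key hex bytes 42 61 94 60 3b c2 is exactly B = 6 bytes: K' = 42 61 94 60 3b c2.
XOR each byte with 0x5c: 42⊕5c=1e, 61⊕5c=3d, 94⊕5c=c8, 60⊕5c=3c, 3b⊕5c=67, c2⊕5c=9e.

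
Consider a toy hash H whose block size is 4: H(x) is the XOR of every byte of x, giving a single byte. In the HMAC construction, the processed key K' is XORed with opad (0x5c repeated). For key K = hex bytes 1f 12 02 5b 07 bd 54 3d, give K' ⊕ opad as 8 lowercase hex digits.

Key hex bytes 1f 12 02 5b 07 bd 54 3d is 8 bytes > B = 4, so hash it first: H(key) = 87, then zero-pad to 4 bytes: K' = 87 00 00 00.
XOR each byte with 0x5c: 87⊕5c=db, 00⊕5c=5c, 00⊕5c=5c, 00⊕5c=5c.

db5c5c5c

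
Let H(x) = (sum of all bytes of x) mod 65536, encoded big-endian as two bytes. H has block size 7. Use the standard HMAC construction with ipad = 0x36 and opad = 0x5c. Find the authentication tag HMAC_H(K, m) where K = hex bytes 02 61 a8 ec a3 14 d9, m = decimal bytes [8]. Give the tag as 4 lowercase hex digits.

04bf

Key hex bytes 02 61 a8 ec a3 14 d9 is exactly B = 7 bytes: K' = 02 61 a8 ec a3 14 d9.
K' ⊕ ipad = 34 57 9e da 95 22 ef.  K' ⊕ opad = 5e 3d f4 b0 ff 48 85.
Inner input = (K'⊕ipad) ∥ m = 34 57 9e da 95 22 ef ∥ 08.
Inner hash: sum = 52+87+158+218+149+34+239+8 = 945 → 03 b1.
Outer input = (K'⊕opad) ∥ inner = 5e 3d f4 b0 ff 48 85 ∥ 03 b1.
Outer hash (tag): sum = 94+61+244+176+255+72+133+3+177 = 1215 → 04 bf.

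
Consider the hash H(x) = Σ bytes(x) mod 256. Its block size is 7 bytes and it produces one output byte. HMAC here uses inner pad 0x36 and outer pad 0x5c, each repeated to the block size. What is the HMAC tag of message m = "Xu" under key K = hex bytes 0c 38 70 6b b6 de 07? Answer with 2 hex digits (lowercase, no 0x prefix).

Key hex bytes 0c 38 70 6b b6 de 07 is exactly B = 7 bytes: K' = 0c 38 70 6b b6 de 07.
K' ⊕ ipad = 3a 0e 46 5d 80 e8 31.  K' ⊕ opad = 50 64 2c 37 ea 82 5b.
Inner input = (K'⊕ipad) ∥ m = 3a 0e 46 5d 80 e8 31 ∥ 58 75.
Inner hash: sum = 58+14+70+93+128+232+49+88+117 = 849; mod 256 = 81 → 51.
Outer input = (K'⊕opad) ∥ inner = 50 64 2c 37 ea 82 5b ∥ 51.
Outer hash (tag): sum = 80+100+44+55+234+130+91+81 = 815; mod 256 = 47 → 2f.

2f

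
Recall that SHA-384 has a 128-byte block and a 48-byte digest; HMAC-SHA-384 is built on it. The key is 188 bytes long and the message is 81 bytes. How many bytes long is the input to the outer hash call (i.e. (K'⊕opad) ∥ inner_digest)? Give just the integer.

Key is 188 > 128 bytes, so it is hashed to 48 bytes then zero-padded to 128: |K'| = 128.
Outer input = (K'⊕opad) ∥ H(inner) → 128 + 48 = 176 bytes.

176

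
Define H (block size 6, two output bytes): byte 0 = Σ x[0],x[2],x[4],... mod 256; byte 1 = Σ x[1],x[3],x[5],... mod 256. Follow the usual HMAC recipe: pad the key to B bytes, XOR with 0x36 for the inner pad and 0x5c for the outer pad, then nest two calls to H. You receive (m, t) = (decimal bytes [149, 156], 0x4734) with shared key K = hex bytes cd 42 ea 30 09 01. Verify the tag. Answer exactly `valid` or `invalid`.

Key hex bytes cd 42 ea 30 09 01 is exactly B = 6 bytes: K' = cd 42 ea 30 09 01.
K' ⊕ ipad = fb 74 dc 06 3f 37; K' ⊕ opad = 91 1e b6 6c 55 5d.
Inner hash: even-index sum = 683 mod 256 = 171; odd-index sum = 333 mod 256 = 77 → ab 4d.
Outer hash (recomputed tag): even-index sum = 583 mod 256 = 71; odd-index sum = 308 mod 256 = 52 → 47 34.
Recomputed tag = 4734; claimed = 4734 → match.

valid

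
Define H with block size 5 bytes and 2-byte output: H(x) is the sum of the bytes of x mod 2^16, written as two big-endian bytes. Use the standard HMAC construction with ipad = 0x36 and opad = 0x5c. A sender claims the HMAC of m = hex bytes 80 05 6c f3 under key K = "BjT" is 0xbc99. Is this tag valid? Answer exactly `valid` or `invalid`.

invalid

Key "BjT" = 42 6a 54 is 3 bytes ≤ B = 5; zero-pad to 5 bytes: K' = 42 6a 54 00 00.
K' ⊕ ipad = 74 5c 62 36 36; K' ⊕ opad = 1e 36 08 5c 5c.
Inner hash: sum = 116+92+98+54+54+128+5+108+243 = 898 → 03 82.
Outer hash (recomputed tag): sum = 30+54+8+92+92+3+130 = 409 → 01 99.
Recomputed tag = 0199; claimed = bc99 → mismatch.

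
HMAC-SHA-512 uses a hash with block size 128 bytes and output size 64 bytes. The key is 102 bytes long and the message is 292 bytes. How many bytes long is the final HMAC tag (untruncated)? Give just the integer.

The tag is one SHA-512 digest: 64 bytes.

64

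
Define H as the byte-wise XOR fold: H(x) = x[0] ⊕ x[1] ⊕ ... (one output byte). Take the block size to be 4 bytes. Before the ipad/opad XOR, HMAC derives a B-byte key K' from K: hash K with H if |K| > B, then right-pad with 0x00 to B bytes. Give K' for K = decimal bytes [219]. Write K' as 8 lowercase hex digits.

db000000

Key decimal bytes [219] = db is 1 byte ≤ B = 4; zero-pad to 4 bytes: K' = db 00 00 00.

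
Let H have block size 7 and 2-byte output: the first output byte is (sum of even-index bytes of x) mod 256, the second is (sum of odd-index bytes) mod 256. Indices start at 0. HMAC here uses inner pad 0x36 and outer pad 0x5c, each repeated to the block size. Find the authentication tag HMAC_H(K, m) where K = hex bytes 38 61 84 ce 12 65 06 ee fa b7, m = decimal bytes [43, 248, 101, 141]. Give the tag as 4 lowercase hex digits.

Key hex bytes 38 61 84 ce 12 65 06 ee fa b7 is 10 bytes > B = 7, so hash it first: H(key) = ce 39, then zero-pad to 7 bytes: K' = ce 39 00 00 00 00 00.
K' ⊕ ipad = f8 0f 36 36 36 36 36.  K' ⊕ opad = 92 65 5c 5c 5c 5c 5c.
Inner input = (K'⊕ipad) ∥ m = f8 0f 36 36 36 36 36 ∥ 2b f8 65 8d.
Inner hash: even-index sum = 799 mod 256 = 31; odd-index sum = 267 mod 256 = 11 → 1f 0b.
Outer input = (K'⊕opad) ∥ inner = 92 65 5c 5c 5c 5c 5c ∥ 1f 0b.
Outer hash (tag): even-index sum = 433 mod 256 = 177; odd-index sum = 316 mod 256 = 60 → b1 3c.

b13c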